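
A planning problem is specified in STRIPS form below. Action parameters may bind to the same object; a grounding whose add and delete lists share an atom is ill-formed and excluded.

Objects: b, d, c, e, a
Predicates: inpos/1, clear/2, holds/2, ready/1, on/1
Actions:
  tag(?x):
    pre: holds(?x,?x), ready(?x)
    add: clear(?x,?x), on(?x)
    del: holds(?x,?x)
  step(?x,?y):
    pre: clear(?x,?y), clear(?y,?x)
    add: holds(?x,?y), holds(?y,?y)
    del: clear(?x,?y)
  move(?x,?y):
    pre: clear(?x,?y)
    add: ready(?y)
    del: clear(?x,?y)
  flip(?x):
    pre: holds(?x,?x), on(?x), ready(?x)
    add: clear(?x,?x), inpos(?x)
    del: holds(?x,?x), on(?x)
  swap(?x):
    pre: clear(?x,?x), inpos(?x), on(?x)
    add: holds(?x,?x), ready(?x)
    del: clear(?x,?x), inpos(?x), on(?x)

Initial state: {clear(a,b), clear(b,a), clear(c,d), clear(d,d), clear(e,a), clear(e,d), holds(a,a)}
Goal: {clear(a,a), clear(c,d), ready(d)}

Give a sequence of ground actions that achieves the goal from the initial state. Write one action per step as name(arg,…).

move(b,a); tag(a); move(d,d)

1. move(b,a)  →  {clear(a,b), clear(c,d), clear(d,d), clear(e,a), clear(e,d), holds(a,a), ready(a)}
2. tag(a)  →  {clear(a,a), clear(a,b), clear(c,d), clear(d,d), clear(e,a), clear(e,d), on(a), ready(a)}
3. move(d,d)  →  {clear(a,a), clear(a,b), clear(c,d), clear(e,a), clear(e,d), on(a), ready(a), ready(d)}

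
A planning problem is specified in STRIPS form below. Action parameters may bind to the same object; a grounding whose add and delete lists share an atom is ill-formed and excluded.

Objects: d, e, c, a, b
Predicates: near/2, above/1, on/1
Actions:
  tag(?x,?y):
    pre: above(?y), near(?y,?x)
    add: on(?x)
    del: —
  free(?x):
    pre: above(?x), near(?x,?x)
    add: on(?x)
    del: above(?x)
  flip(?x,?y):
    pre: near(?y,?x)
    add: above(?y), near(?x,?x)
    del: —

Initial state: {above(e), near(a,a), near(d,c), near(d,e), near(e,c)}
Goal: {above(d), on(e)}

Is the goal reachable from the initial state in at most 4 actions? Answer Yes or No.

1. flip(e,d)  →  {above(d), above(e), near(a,a), near(d,c), near(d,e), near(e,c), near(e,e)}
2. tag(e,d)  →  {above(d), above(e), near(a,a), near(d,c), near(d,e), near(e,c), near(e,e), on(e)}
optimal plan length = 2; 2 ≤ 4

Yes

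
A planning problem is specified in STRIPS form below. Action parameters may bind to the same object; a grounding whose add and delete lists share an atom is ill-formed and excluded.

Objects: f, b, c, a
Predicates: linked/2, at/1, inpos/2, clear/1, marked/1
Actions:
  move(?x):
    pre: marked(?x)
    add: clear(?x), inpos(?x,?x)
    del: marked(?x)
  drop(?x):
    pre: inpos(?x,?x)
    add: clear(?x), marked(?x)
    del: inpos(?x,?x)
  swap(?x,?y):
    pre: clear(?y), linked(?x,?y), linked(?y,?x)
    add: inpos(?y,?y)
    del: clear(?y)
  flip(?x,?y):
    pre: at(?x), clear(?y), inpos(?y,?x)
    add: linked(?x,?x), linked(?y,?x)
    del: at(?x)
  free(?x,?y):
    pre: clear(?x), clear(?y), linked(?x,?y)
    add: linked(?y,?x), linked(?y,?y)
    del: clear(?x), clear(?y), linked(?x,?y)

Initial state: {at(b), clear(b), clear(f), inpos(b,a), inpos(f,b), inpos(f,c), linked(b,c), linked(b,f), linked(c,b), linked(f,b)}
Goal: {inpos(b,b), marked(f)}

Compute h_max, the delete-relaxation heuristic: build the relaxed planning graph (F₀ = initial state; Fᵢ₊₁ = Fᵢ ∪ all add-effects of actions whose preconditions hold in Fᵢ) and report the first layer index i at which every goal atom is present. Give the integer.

F0 = init (10 atoms)
F1 = F0 ∪ {inpos(b,b), inpos(f,f), linked(b,b), linked(f,f)}  (14 atoms)
F2 = F1 ∪ {marked(b), marked(f)}  (16 atoms)
goal ⊆ F2  ⇒  h_max = 2

2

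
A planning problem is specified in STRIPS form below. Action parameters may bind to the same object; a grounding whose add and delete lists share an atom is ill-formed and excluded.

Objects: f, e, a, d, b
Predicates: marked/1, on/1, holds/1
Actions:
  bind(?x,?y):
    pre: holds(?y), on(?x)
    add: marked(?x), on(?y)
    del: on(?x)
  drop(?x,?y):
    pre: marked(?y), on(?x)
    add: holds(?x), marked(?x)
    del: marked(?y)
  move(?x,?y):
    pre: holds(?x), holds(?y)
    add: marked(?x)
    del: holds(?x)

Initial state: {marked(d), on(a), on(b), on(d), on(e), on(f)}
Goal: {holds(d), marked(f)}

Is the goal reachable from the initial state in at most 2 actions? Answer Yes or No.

1. drop(f,d)  →  {holds(f), marked(f), on(a), on(b), on(d), on(e), on(f)}
2. bind(e,f)  →  {holds(f), marked(e), marked(f), on(a), on(b), on(d), on(f)}
3. drop(d,e)  →  {holds(d), holds(f), marked(d), marked(f), on(a), on(b), on(d), on(f)}
optimal plan length = 3; 3 > 2

No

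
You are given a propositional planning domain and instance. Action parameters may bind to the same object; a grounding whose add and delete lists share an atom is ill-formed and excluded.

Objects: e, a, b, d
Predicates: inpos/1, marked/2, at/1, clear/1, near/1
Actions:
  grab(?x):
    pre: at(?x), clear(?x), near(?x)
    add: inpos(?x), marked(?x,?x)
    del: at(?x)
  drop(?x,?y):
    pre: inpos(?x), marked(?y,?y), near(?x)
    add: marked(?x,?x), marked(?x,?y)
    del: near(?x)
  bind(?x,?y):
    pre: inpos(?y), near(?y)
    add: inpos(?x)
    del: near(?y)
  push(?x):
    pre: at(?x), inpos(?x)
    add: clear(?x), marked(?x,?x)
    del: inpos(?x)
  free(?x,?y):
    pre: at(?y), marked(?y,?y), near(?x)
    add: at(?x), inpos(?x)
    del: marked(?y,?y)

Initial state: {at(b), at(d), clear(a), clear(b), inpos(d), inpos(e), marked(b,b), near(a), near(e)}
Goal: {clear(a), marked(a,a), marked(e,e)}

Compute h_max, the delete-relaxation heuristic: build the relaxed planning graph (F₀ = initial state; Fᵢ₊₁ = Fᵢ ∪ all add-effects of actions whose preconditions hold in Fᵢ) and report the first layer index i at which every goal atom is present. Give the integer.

2

F0 = init (9 atoms)
F1 = F0 ∪ {at(a), at(e), clear(d), inpos(a), inpos(b), marked(d,d), marked(e,b), marked(e,e)}  (17 atoms)
F2 = F1 ∪ {clear(e), marked(a,a), marked(a,b), marked(a,d), marked(a,e), marked(e,d)}  (23 atoms)
goal ⊆ F2  ⇒  h_max = 2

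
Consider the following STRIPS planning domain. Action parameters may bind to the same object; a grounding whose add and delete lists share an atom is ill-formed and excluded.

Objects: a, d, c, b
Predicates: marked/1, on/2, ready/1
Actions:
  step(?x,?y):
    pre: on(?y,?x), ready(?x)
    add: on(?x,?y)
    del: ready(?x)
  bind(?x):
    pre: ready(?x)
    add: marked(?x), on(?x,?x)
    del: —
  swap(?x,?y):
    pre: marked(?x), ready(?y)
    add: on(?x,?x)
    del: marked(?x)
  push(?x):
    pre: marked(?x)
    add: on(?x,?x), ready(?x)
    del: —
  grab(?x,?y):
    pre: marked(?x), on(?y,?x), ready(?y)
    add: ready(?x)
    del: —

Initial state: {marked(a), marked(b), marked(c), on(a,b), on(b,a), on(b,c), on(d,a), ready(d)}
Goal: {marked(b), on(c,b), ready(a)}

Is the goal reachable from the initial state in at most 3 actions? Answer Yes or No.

1. push(a)  →  {marked(a), marked(b), marked(c), on(a,a), on(a,b), on(b,a), on(b,c), on(d,a), ready(a), ready(d)}
2. push(c)  →  {marked(a), marked(b), marked(c), on(a,a), on(a,b), on(b,a), on(b,c), on(c,c), on(d,a), ready(a), ready(c), ready(d)}
3. step(c,b)  →  {marked(a), marked(b), marked(c), on(a,a), on(a,b), on(b,a), on(b,c), on(c,b), on(c,c), on(d,a), ready(a), ready(d)}
optimal plan length = 3; 3 ≤ 3

Yes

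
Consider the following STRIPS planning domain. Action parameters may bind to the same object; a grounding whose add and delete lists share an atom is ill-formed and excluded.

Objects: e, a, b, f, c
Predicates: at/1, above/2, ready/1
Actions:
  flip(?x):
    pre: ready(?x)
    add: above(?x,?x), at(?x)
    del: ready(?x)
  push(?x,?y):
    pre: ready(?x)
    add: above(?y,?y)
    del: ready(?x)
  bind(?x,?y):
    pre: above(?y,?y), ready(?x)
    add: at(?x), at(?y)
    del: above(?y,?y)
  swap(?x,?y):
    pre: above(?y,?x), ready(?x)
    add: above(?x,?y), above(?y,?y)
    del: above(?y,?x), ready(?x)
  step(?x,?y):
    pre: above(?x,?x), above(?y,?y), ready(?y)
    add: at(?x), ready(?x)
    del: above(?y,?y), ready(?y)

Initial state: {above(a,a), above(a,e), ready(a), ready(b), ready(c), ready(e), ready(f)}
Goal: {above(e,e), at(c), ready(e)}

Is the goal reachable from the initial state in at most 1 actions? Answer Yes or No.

No

1. flip(c)  →  {above(a,a), above(a,e), above(c,c), at(c), ready(a), ready(b), ready(e), ready(f)}
2. push(a,e)  →  {above(a,a), above(a,e), above(c,c), above(e,e), at(c), ready(b), ready(e), ready(f)}
optimal plan length = 2; 2 > 1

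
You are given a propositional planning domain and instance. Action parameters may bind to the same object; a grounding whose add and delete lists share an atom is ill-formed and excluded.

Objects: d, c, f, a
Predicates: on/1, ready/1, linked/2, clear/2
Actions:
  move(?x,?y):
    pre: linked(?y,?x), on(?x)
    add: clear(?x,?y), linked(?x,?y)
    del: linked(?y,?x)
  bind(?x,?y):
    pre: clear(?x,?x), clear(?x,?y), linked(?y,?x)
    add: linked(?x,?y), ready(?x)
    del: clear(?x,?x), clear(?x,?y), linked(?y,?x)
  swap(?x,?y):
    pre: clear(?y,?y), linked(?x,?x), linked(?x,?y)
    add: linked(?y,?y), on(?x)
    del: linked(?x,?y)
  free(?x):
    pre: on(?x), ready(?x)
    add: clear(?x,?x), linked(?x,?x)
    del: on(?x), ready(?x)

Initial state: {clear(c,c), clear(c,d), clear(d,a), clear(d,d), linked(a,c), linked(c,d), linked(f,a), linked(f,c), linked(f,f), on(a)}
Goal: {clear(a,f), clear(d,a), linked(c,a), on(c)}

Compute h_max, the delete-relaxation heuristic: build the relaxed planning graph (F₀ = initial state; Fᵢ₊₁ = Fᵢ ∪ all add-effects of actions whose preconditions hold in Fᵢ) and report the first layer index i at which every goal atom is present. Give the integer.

3

F0 = init (10 atoms)
F1 = F0 ∪ {clear(a,f), linked(a,f), linked(c,c), on(f)}  (14 atoms)
F2 = F1 ∪ {clear(f,a), linked(d,d), on(c)}  (17 atoms)
F3 = F2 ∪ {clear(c,a), clear(c,f), linked(c,a), linked(c,f)}  (21 atoms)
goal ⊆ F3  ⇒  h_max = 3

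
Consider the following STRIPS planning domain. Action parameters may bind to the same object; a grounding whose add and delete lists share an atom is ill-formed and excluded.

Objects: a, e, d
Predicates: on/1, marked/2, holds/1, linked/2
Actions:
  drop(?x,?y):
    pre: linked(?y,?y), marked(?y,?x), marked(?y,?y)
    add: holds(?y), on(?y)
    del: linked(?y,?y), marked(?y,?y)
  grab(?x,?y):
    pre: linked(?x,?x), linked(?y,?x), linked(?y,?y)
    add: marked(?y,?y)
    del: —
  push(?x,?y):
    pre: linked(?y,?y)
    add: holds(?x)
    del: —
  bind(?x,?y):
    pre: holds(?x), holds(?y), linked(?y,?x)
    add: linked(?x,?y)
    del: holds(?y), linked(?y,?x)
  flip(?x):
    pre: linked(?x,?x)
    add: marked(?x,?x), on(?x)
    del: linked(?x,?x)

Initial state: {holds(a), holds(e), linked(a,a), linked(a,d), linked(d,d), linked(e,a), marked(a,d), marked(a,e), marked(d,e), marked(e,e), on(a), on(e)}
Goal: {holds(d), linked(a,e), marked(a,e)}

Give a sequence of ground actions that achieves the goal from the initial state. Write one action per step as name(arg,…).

push(d,a); bind(a,e)

1. push(d,a)  →  {holds(a), holds(d), holds(e), linked(a,a), linked(a,d), linked(d,d), linked(e,a), marked(a,d), marked(a,e), marked(d,e), marked(e,e), on(a), on(e)}
2. bind(a,e)  →  {holds(a), holds(d), linked(a,a), linked(a,d), linked(a,e), linked(d,d), marked(a,d), marked(a,e), marked(d,e), marked(e,e), on(a), on(e)}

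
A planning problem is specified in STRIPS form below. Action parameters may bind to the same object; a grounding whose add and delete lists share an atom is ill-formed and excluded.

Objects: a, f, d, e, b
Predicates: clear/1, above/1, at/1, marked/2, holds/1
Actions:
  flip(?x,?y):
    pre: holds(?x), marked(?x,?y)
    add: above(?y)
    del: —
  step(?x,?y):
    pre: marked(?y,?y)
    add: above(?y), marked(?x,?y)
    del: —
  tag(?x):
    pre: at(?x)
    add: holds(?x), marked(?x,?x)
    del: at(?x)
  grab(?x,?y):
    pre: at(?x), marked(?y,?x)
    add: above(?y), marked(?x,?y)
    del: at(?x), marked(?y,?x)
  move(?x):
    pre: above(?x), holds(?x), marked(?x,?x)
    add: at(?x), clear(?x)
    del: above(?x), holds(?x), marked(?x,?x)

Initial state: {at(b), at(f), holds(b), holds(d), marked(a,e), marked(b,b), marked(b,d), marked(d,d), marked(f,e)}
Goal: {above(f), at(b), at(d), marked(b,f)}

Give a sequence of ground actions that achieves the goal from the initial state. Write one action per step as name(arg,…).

1. flip(d,d)  →  {above(d), at(b), at(f), holds(b), holds(d), marked(a,e), marked(b,b), marked(b,d), marked(d,d), marked(f,e)}
2. tag(f)  →  {above(d), at(b), holds(b), holds(d), holds(f), marked(a,e), marked(b,b), marked(b,d), marked(d,d), marked(f,e), marked(f,f)}
3. step(b,f)  →  {above(d), above(f), at(b), holds(b), holds(d), holds(f), marked(a,e), marked(b,b), marked(b,d), marked(b,f), marked(d,d), marked(f,e), marked(f,f)}
4. move(d)  →  {above(f), at(b), at(d), clear(d), holds(b), holds(f), marked(a,e), marked(b,b), marked(b,d), marked(b,f), marked(f,e), marked(f,f)}

flip(d,d); tag(f); step(b,f); move(d)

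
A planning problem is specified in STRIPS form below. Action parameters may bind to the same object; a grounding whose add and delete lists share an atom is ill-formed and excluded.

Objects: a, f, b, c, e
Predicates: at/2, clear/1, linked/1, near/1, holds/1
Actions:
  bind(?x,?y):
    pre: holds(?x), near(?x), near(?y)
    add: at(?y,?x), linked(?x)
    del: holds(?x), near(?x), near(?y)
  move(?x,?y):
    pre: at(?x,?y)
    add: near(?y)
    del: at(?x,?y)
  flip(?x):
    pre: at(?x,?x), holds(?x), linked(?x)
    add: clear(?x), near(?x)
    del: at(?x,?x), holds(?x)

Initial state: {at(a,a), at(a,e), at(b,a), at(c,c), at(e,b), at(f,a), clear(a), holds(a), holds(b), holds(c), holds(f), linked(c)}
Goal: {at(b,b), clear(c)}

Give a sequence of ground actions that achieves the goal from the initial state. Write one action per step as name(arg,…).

1. move(e,b)  →  {at(a,a), at(a,e), at(b,a), at(c,c), at(f,a), clear(a), holds(a), holds(b), holds(c), holds(f), linked(c), near(b)}
2. bind(b,b)  →  {at(a,a), at(a,e), at(b,a), at(b,b), at(c,c), at(f,a), clear(a), holds(a), holds(c), holds(f), linked(b), linked(c)}
3. flip(c)  →  {at(a,a), at(a,e), at(b,a), at(b,b), at(f,a), clear(a), clear(c), holds(a), holds(f), linked(b), linked(c), near(c)}

move(e,b); bind(b,b); flip(c)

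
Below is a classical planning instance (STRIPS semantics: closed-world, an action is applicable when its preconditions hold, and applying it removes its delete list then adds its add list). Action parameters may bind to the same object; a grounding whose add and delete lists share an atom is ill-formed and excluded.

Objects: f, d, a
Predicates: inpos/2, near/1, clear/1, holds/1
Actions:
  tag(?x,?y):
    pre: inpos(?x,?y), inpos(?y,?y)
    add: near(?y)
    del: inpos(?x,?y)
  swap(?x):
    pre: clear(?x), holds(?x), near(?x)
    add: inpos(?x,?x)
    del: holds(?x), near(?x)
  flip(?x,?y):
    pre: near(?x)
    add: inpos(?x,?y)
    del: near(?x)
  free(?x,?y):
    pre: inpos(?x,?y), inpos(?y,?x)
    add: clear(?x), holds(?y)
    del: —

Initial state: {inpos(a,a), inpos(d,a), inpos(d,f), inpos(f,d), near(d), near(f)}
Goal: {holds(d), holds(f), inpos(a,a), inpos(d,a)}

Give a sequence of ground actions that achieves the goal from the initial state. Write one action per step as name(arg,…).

free(f,d); free(d,f)

1. free(f,d)  →  {clear(f), holds(d), inpos(a,a), inpos(d,a), inpos(d,f), inpos(f,d), near(d), near(f)}
2. free(d,f)  →  {clear(d), clear(f), holds(d), holds(f), inpos(a,a), inpos(d,a), inpos(d,f), inpos(f,d), near(d), near(f)}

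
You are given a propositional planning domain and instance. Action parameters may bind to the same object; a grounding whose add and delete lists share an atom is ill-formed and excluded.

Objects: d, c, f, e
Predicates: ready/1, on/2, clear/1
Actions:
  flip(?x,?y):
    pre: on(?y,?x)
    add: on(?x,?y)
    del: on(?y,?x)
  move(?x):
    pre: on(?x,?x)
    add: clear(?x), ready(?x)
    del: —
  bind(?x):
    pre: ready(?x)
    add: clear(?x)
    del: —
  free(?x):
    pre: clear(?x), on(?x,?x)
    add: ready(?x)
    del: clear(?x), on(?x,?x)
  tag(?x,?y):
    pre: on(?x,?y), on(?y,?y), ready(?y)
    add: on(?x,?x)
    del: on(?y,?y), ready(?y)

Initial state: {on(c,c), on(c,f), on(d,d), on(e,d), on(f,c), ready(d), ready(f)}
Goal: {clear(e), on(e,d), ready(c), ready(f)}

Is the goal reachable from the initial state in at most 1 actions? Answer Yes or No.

No

1. move(c)  →  {clear(c), on(c,c), on(c,f), on(d,d), on(e,d), on(f,c), ready(c), ready(d), ready(f)}
2. tag(e,d)  →  {clear(c), on(c,c), on(c,f), on(e,d), on(e,e), on(f,c), ready(c), ready(f)}
3. move(e)  →  {clear(c), clear(e), on(c,c), on(c,f), on(e,d), on(e,e), on(f,c), ready(c), ready(e), ready(f)}
optimal plan length = 3; 3 > 1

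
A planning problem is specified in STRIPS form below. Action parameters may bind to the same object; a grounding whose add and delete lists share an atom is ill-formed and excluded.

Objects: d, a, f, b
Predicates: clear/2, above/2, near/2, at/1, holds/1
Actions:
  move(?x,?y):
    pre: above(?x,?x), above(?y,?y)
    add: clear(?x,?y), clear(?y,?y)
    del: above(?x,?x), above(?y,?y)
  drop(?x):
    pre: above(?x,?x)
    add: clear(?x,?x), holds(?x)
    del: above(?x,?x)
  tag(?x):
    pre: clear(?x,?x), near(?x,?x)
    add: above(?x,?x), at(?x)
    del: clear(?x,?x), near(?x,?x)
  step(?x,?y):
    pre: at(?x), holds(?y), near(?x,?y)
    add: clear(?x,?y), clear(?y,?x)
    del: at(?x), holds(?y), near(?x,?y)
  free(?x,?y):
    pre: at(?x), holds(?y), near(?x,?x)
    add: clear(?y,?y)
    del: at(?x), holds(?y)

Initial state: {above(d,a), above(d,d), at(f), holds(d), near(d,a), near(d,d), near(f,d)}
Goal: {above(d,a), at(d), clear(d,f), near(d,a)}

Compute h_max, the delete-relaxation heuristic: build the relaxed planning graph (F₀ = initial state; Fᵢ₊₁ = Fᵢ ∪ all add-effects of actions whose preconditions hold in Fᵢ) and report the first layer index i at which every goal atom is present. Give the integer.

2

F0 = init (7 atoms)
F1 = F0 ∪ {clear(d,d), clear(d,f), clear(f,d)}  (10 atoms)
F2 = F1 ∪ {at(d)}  (11 atoms)
goal ⊆ F2  ⇒  h_max = 2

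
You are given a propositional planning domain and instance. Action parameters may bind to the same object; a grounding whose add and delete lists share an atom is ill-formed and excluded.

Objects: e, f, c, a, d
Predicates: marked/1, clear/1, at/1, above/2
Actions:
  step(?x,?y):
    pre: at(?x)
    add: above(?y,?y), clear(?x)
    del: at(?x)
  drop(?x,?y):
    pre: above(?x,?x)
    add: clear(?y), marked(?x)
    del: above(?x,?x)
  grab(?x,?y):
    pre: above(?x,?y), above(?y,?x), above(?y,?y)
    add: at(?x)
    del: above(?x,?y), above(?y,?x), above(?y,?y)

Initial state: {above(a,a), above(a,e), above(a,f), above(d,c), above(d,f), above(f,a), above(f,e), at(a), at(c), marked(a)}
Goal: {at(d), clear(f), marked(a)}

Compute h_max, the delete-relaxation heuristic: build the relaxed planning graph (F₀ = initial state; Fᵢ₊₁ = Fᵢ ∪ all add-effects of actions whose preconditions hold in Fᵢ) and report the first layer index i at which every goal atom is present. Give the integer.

F0 = init (10 atoms)
F1 = F0 ∪ {above(c,c), above(d,d), above(e,e), above(f,f), at(f), clear(a), clear(c), clear(d), clear(e), clear(f)}  (20 atoms)
F2 = F1 ∪ {at(d), at(e), marked(c), marked(d), marked(e), marked(f)}  (26 atoms)
goal ⊆ F2  ⇒  h_max = 2

2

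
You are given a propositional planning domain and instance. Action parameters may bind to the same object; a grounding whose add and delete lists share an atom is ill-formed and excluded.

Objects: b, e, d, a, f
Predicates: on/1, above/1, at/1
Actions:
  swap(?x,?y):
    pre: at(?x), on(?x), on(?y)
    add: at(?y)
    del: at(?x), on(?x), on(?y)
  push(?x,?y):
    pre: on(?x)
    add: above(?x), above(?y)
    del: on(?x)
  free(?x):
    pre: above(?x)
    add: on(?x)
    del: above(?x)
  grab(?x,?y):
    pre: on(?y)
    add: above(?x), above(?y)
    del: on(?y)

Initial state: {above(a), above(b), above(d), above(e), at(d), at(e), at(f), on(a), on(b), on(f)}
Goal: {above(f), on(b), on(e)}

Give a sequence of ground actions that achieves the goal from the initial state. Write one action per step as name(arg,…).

1. push(a,f)  →  {above(a), above(b), above(d), above(e), above(f), at(d), at(e), at(f), on(b), on(f)}
2. free(e)  →  {above(a), above(b), above(d), above(f), at(d), at(e), at(f), on(b), on(e), on(f)}

push(a,f); free(e)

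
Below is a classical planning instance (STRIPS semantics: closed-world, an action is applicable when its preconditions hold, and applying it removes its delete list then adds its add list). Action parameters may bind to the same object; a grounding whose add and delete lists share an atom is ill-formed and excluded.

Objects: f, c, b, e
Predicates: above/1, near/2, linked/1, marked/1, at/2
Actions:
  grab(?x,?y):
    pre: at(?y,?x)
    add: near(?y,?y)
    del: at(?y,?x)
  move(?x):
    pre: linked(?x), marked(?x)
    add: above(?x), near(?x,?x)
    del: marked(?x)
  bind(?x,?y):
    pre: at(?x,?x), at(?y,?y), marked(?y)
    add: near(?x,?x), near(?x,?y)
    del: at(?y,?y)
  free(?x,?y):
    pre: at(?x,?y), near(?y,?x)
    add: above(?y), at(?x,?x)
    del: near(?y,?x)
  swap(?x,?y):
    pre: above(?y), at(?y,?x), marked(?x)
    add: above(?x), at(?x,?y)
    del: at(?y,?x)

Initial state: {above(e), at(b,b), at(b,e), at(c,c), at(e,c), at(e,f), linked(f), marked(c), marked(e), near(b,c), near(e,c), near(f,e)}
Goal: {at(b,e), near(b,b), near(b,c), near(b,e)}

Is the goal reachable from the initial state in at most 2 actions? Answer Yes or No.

Yes

1. free(e,f)  →  {above(e), above(f), at(b,b), at(b,e), at(c,c), at(e,c), at(e,e), at(e,f), linked(f), marked(c), marked(e), near(b,c), near(e,c)}
2. bind(b,e)  →  {above(e), above(f), at(b,b), at(b,e), at(c,c), at(e,c), at(e,f), linked(f), marked(c), marked(e), near(b,b), near(b,c), near(b,e), near(e,c)}
optimal plan length = 2; 2 ≤ 2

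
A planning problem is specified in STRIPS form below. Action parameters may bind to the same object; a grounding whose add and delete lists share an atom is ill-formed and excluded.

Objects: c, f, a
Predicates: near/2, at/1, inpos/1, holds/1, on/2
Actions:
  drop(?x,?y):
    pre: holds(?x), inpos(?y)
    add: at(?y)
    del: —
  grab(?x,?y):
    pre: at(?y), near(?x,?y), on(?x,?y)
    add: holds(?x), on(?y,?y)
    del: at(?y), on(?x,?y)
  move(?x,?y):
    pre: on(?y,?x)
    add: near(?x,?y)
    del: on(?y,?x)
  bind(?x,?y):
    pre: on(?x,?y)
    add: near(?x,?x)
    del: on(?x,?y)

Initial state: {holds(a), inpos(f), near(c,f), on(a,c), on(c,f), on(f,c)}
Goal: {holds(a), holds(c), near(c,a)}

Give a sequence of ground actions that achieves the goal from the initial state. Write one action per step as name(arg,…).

drop(a,f); grab(c,f); move(c,a)

1. drop(a,f)  →  {at(f), holds(a), inpos(f), near(c,f), on(a,c), on(c,f), on(f,c)}
2. grab(c,f)  →  {holds(a), holds(c), inpos(f), near(c,f), on(a,c), on(f,c), on(f,f)}
3. move(c,a)  →  {holds(a), holds(c), inpos(f), near(c,a), near(c,f), on(f,c), on(f,f)}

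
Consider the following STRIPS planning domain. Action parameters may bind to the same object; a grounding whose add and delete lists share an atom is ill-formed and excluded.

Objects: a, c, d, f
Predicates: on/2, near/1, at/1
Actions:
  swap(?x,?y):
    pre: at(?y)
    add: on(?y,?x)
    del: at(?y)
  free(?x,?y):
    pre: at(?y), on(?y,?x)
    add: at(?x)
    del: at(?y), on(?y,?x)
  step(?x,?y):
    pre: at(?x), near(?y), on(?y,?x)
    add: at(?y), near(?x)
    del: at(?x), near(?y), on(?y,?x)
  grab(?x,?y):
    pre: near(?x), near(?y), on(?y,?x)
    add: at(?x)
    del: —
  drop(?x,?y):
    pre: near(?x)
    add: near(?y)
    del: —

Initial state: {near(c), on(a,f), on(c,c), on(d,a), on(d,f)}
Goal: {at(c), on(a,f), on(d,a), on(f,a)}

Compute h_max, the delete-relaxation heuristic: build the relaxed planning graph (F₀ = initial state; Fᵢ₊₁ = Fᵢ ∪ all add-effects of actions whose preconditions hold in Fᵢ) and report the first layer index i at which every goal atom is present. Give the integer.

3

F0 = init (5 atoms)
F1 = F0 ∪ {at(c), near(a), near(d), near(f)}  (9 atoms)
F2 = F1 ∪ {at(a), at(f), on(c,a), on(c,d), on(c,f)}  (14 atoms)
F3 = F2 ∪ {at(d), on(a,a), on(a,c), on(a,d), on(f,a), on(f,c), on(f,d), on(f,f)}  (22 atoms)
goal ⊆ F3  ⇒  h_max = 3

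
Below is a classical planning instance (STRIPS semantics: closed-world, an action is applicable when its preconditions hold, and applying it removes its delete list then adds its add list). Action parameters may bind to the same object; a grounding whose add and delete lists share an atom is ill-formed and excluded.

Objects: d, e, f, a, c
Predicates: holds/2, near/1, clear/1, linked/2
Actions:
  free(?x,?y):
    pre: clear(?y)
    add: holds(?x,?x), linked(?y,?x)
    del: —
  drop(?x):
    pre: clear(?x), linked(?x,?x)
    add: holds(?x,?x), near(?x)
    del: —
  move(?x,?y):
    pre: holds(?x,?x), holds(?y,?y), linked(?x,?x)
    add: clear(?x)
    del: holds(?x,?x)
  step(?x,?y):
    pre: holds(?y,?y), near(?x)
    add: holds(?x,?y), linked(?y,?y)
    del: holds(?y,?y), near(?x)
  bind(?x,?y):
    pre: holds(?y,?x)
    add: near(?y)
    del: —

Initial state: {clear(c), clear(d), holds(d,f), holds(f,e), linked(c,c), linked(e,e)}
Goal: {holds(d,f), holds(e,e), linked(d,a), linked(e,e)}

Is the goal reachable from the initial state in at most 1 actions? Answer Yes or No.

1. free(e,d)  →  {clear(c), clear(d), holds(d,f), holds(e,e), holds(f,e), linked(c,c), linked(d,e), linked(e,e)}
2. free(a,d)  →  {clear(c), clear(d), holds(a,a), holds(d,f), holds(e,e), holds(f,e), linked(c,c), linked(d,a), linked(d,e), linked(e,e)}
optimal plan length = 2; 2 > 1

No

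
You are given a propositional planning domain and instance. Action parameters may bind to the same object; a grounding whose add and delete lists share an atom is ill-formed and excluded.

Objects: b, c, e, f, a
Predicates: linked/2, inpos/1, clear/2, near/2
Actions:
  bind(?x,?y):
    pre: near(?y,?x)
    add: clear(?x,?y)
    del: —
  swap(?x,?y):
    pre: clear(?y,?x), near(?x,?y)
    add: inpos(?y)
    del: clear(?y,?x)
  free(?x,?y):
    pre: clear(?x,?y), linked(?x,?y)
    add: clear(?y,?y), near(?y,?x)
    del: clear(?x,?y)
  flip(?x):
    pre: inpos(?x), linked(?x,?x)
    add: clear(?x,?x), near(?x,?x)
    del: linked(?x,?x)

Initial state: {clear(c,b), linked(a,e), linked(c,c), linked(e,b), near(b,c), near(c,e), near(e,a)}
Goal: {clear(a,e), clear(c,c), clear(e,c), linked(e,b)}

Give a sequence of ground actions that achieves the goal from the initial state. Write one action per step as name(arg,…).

1. bind(e,c)  →  {clear(c,b), clear(e,c), linked(a,e), linked(c,c), linked(e,b), near(b,c), near(c,e), near(e,a)}
2. bind(a,e)  →  {clear(a,e), clear(c,b), clear(e,c), linked(a,e), linked(c,c), linked(e,b), near(b,c), near(c,e), near(e,a)}
3. swap(b,c)  →  {clear(a,e), clear(e,c), inpos(c), linked(a,e), linked(c,c), linked(e,b), near(b,c), near(c,e), near(e,a)}
4. flip(c)  →  {clear(a,e), clear(c,c), clear(e,c), inpos(c), linked(a,e), linked(e,b), near(b,c), near(c,c), near(c,e), near(e,a)}

bind(e,c); bind(a,e); swap(b,c); flip(c)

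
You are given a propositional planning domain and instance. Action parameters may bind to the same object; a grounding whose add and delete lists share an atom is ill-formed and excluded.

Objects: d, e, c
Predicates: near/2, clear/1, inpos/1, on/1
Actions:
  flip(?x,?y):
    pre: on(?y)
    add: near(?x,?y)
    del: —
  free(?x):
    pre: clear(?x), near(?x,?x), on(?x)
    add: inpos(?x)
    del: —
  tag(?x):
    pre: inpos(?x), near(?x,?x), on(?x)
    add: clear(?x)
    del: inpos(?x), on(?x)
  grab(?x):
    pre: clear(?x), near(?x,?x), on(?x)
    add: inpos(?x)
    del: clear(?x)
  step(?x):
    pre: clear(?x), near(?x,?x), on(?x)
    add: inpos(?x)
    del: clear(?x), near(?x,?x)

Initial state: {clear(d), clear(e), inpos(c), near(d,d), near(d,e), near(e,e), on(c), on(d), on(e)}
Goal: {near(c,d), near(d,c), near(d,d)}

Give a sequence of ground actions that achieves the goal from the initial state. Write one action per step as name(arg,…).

flip(d,c); flip(c,d)

1. flip(d,c)  →  {clear(d), clear(e), inpos(c), near(d,c), near(d,d), near(d,e), near(e,e), on(c), on(d), on(e)}
2. flip(c,d)  →  {clear(d), clear(e), inpos(c), near(c,d), near(d,c), near(d,d), near(d,e), near(e,e), on(c), on(d), on(e)}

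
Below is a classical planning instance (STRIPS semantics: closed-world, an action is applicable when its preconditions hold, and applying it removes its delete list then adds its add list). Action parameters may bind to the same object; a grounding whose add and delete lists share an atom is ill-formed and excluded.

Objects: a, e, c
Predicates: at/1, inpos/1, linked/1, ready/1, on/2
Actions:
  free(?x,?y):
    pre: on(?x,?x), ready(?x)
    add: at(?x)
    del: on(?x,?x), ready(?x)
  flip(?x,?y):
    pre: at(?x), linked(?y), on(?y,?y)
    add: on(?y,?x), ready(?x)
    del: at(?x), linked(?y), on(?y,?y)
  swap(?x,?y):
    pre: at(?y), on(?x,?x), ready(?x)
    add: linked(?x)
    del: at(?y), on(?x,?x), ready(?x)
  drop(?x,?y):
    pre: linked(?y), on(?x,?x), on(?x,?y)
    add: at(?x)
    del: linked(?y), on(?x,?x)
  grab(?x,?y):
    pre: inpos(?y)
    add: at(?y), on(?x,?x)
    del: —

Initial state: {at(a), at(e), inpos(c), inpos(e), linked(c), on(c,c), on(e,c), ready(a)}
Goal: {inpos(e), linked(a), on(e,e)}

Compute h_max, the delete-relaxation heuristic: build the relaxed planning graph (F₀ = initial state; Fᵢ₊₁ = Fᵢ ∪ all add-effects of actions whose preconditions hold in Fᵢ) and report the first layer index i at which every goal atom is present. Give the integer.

2

F0 = init (8 atoms)
F1 = F0 ∪ {at(c), on(a,a), on(c,a), on(c,e), on(e,e), ready(e)}  (14 atoms)
F2 = F1 ∪ {linked(a), linked(e)}  (16 atoms)
goal ⊆ F2  ⇒  h_max = 2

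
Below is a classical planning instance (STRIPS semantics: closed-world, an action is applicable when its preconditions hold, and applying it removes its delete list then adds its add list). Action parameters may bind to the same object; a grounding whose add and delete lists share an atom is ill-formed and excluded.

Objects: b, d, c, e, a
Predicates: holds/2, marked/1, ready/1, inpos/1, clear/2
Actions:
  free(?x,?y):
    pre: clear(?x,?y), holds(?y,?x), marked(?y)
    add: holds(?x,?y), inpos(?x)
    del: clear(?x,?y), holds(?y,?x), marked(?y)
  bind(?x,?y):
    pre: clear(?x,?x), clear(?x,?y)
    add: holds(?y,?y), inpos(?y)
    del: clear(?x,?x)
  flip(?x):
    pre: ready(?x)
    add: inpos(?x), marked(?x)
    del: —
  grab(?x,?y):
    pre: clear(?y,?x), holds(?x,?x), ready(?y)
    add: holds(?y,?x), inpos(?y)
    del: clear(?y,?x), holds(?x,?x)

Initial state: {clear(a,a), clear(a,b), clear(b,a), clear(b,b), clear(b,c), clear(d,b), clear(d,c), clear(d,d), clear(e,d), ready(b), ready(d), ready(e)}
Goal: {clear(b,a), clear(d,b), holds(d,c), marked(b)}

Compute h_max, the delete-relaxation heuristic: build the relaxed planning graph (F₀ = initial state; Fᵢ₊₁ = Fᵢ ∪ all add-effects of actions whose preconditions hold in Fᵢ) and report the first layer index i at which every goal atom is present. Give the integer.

F0 = init (12 atoms)
F1 = F0 ∪ {holds(a,a), holds(b,b), holds(c,c), holds(d,d), inpos(a), inpos(b), inpos(c), inpos(d), inpos(e), marked(b), marked(d), marked(e)}  (24 atoms)
F2 = F1 ∪ {holds(b,a), holds(b,c), holds(d,b), holds(d,c), holds(e,d)}  (29 atoms)
goal ⊆ F2  ⇒  h_max = 2

2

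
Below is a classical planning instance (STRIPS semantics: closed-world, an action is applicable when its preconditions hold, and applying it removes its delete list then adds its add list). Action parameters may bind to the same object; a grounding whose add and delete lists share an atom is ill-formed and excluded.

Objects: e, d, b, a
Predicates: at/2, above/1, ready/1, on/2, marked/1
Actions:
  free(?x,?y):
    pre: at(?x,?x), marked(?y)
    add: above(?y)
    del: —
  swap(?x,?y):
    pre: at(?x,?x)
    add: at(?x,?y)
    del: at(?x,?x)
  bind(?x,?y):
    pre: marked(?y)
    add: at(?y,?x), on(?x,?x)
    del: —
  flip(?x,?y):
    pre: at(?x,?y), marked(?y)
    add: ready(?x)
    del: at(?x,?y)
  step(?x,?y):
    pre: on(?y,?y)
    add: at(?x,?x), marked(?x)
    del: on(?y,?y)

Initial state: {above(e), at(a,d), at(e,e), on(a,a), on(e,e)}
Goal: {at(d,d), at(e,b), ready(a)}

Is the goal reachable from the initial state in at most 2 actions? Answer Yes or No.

1. swap(e,b)  →  {above(e), at(a,d), at(e,b), on(a,a), on(e,e)}
2. step(d,e)  →  {above(e), at(a,d), at(d,d), at(e,b), marked(d), on(a,a)}
3. flip(a,d)  →  {above(e), at(d,d), at(e,b), marked(d), on(a,a), ready(a)}
optimal plan length = 3; 3 > 2

No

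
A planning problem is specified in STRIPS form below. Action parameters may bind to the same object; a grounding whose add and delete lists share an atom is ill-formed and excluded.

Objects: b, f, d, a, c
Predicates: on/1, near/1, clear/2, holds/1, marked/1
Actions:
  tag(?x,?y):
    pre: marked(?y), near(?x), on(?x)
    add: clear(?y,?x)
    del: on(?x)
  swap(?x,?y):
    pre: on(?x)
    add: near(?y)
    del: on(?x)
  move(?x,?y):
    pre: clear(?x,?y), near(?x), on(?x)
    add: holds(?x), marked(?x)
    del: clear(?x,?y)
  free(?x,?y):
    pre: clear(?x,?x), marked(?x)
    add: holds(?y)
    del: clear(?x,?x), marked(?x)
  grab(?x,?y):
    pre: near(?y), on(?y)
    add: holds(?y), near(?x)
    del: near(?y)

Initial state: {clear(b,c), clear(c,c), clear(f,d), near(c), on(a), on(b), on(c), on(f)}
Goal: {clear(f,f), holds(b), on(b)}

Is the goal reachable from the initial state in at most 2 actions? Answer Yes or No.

1. swap(a,b)  →  {clear(b,c), clear(c,c), clear(f,d), near(b), near(c), on(b), on(c), on(f)}
2. grab(f,b)  →  {clear(b,c), clear(c,c), clear(f,d), holds(b), near(c), near(f), on(b), on(c), on(f)}
3. move(f,d)  →  {clear(b,c), clear(c,c), holds(b), holds(f), marked(f), near(c), near(f), on(b), on(c), on(f)}
4. tag(f,f)  →  {clear(b,c), clear(c,c), clear(f,f), holds(b), holds(f), marked(f), near(c), near(f), on(b), on(c)}
optimal plan length = 4; 4 > 2

No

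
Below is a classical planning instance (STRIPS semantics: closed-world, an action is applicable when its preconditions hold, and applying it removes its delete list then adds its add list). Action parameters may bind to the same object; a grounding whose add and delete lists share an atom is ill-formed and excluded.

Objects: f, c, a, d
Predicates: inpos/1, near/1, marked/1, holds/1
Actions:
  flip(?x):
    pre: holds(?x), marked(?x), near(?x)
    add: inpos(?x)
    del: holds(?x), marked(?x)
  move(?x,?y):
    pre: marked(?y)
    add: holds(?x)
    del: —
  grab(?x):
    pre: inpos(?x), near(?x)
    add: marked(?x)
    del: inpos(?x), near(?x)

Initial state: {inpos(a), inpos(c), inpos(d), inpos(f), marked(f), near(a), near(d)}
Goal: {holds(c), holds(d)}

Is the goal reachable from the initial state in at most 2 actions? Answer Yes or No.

Yes

1. move(c,f)  →  {holds(c), inpos(a), inpos(c), inpos(d), inpos(f), marked(f), near(a), near(d)}
2. move(d,f)  →  {holds(c), holds(d), inpos(a), inpos(c), inpos(d), inpos(f), marked(f), near(a), near(d)}
optimal plan length = 2; 2 ≤ 2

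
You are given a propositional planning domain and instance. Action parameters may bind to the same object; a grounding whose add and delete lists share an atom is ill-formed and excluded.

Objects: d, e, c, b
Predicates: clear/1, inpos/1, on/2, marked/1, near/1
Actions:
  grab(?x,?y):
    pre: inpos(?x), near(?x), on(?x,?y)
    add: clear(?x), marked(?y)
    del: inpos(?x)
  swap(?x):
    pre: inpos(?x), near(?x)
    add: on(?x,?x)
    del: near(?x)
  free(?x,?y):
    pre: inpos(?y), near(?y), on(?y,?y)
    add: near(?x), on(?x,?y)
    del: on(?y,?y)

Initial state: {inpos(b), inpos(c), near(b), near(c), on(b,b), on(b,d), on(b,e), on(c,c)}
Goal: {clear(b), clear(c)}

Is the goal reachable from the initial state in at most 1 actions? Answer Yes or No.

1. grab(c,c)  →  {clear(c), inpos(b), marked(c), near(b), near(c), on(b,b), on(b,d), on(b,e), on(c,c)}
2. grab(b,d)  →  {clear(b), clear(c), marked(c), marked(d), near(b), near(c), on(b,b), on(b,d), on(b,e), on(c,c)}
optimal plan length = 2; 2 > 1

No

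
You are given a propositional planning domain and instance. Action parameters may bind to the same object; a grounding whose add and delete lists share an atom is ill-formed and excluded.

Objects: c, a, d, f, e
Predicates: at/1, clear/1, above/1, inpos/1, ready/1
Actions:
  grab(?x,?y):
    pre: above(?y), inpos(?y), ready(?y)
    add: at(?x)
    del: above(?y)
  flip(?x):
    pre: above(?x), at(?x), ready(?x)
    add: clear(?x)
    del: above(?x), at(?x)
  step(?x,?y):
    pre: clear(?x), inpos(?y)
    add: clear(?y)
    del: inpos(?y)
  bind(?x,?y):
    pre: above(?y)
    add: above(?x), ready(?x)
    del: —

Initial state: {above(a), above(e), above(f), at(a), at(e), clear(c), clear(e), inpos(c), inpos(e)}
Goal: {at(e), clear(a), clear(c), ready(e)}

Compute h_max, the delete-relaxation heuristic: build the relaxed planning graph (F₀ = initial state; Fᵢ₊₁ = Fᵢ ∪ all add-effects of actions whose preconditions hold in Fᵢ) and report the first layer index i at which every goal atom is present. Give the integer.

F0 = init (9 atoms)
F1 = F0 ∪ {above(c), above(d), ready(a), ready(c), ready(d), ready(e), ready(f)}  (16 atoms)
F2 = F1 ∪ {at(c), at(d), at(f), clear(a)}  (20 atoms)
goal ⊆ F2  ⇒  h_max = 2

2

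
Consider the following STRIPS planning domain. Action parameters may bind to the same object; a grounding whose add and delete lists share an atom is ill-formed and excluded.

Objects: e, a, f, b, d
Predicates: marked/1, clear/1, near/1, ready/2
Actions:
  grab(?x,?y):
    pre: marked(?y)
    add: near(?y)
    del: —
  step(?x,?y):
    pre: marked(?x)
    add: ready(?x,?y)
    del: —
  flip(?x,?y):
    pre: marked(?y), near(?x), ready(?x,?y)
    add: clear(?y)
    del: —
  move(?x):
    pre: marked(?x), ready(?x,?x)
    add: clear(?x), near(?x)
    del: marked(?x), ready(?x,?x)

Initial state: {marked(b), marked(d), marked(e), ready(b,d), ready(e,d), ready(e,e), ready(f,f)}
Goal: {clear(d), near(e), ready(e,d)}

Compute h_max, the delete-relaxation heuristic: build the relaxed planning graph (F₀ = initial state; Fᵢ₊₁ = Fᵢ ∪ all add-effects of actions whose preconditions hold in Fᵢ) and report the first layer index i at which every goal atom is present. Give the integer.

F0 = init (7 atoms)
F1 = F0 ∪ {clear(e), near(b), near(d), near(e), ready(b,a), ready(b,b), ready(b,e), ready(b,f), ready(d,a), ready(d,b), ready(d,d), ready(d,e), ready(d,f), ready(e,a), ready(e,b), ready(e,f)}  (23 atoms)
F2 = F1 ∪ {clear(b), clear(d)}  (25 atoms)
goal ⊆ F2  ⇒  h_max = 2

2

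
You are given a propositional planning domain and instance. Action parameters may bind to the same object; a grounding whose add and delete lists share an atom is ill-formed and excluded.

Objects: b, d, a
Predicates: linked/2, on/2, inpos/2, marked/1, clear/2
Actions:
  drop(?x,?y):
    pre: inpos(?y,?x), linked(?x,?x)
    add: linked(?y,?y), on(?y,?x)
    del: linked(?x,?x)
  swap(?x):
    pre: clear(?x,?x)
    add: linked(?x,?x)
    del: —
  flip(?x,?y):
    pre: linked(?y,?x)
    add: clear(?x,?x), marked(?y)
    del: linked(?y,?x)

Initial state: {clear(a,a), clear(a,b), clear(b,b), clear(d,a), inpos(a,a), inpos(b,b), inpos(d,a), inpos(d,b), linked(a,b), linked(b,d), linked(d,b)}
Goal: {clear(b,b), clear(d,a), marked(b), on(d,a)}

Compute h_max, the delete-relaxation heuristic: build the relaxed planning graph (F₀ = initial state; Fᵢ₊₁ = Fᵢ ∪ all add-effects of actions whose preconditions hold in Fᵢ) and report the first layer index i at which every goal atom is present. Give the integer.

2

F0 = init (11 atoms)
F1 = F0 ∪ {clear(d,d), linked(a,a), linked(b,b), marked(a), marked(b), marked(d)}  (17 atoms)
F2 = F1 ∪ {linked(d,d), on(d,a), on(d,b)}  (20 atoms)
goal ⊆ F2  ⇒  h_max = 2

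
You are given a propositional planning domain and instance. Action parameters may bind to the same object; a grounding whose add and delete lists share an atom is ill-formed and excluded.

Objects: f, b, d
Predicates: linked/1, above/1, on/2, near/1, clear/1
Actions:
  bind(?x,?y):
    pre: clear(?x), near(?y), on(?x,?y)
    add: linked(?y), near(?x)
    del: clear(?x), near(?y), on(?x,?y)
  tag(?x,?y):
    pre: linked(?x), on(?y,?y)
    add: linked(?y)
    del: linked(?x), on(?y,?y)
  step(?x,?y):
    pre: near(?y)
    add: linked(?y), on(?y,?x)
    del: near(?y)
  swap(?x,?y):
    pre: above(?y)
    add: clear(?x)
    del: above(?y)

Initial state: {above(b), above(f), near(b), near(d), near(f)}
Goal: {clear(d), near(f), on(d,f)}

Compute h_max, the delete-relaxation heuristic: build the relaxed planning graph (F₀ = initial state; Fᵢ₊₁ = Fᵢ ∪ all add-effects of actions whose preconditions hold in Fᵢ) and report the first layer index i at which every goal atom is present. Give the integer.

F0 = init (5 atoms)
F1 = F0 ∪ {clear(b), clear(d), clear(f), linked(b), linked(d), linked(f), on(b,b), on(b,d), on(b,f), on(d,b), on(d,d), on(d,f), on(f,b), on(f,d), on(f,f)}  (20 atoms)
goal ⊆ F1  ⇒  h_max = 1

1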